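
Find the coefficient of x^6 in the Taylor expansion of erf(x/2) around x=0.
Expand to order 6: erf(x/2) = x^5/(160·√(π)) - x^3/(12·√(π)) + x/√(π) + O(x^7).
The coefficient of x^6 is 0.

Final answer: 0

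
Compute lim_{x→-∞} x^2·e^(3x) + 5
The product is a 0·∞ indeterminate form at x → -∞.
Rewrite the product as x^2 / e^(-3x) (an ∞/∞ form) and apply L'Hôpital, or use the standard hierarchy e^(3|x|) ≫ |x^2| as x → -∞.
The indeterminate product → 0, so the limit = 5.

Final answer: 5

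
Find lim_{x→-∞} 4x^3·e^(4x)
This is a 0·∞ indeterminate form at x → -∞.
Rewrite the product as 4x^3 / e^(-4x) (an ∞/∞ form) and apply L'Hôpital, or use the standard hierarchy e^(4|x|) ≫ |x^3| as x → -∞.
The indeterminate product → 0, so the limit = 0.

Final answer: 0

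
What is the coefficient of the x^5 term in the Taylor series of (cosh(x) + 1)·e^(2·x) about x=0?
Expand to order 5: (cosh(x) + 1)·e^(2·x) = 77·x^5/60 + 19·x^4/8 + 11·x^3/3 + 9·x^2/2 + 4·x + 2 + O(x^6).
The coefficient of x^5 is 77/60.

Final answer: 77/60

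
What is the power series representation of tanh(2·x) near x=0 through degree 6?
64·x^5/15 - 8·x^3/3 + 2·x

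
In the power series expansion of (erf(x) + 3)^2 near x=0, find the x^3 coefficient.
Expand to order 3: (erf(x) + 3)^2 = -4·x^3/√(π) + 4·x^2/π + 12·x/√(π) + 9 + O(x^4).
The coefficient of x^3 is -4/√(π).

Final answer: -4/√(π)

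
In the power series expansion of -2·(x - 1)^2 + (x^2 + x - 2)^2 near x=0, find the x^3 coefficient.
Expand to order 3: -2·(x - 1)^2 + (x^2 + x - 2)^2 = 2·x^3 - 5·x^2 + 2 + O(x^4).
The coefficient of x^3 is 2.

Final answer: 2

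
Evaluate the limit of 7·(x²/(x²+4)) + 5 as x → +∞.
Evaluate the dominant behaviour as x → +∞; each term tends to a finite value or vanishes.
Limit = 12.

Final answer: 12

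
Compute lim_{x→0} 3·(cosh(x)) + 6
Direct substitution at x = 0 gives 9.

Final answer: 9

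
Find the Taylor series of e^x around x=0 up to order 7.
x^7/5040 + x^6/720 + x^5/120 + x^4/24 + x^3/6 + x^2/2 + x + 1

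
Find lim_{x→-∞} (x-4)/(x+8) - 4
Evaluate the dominant behaviour as x → -∞; each term tends to a finite value or vanishes.
Limit = -3.

Final answer: -3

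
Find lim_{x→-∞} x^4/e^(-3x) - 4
The quotient is an ∞/∞ indeterminate form as x → -∞.
Compare growth rates of the dominant terms (exponentials ≫ polynomials ≫ logarithms), or apply L'Hôpital's rule; the quotient → 0.
Adding the constant: 0 - 4 = -4. Limit = -4.

Final answer: -4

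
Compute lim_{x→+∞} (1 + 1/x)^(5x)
As x → +∞: write (1 + 1/x)^(5x) = ((1 + 1/x)^x)^5 → (e^1)^5 = e^5.
Limit = e^(5).

Final answer: e^(5)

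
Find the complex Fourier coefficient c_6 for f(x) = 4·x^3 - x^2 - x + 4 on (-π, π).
Compute the real Fourier coefficients first: a_6 = -1/9, b_6 = 5/9 - 4·π^2/3.
Then c_6 = (a_6 − i·b_6)/2 = -1/18 - 5·i/18 + 2·i·π^2/3.

Final answer: -1/18 - 5·i/18 + 2·i·π^2/3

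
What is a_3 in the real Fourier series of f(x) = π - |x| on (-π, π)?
a_3 = (1/π) ∫_{-π}^{π} f(x)·cos(3x) dx.
Evaluate the integral (use parity and integration by parts as needed): a_3 = 4/(9·π).

Final answer: 4/(9·π)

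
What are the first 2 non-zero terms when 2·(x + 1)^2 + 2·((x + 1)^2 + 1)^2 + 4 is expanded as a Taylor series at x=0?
20·x + 14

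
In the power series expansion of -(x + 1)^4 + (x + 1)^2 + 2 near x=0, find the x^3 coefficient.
Expand to order 3: -(x + 1)^4 + (x + 1)^2 + 2 = -4·x^3 - 5·x^2 - 2·x + 2 + O(x^4).
The coefficient of x^3 is -4.

Final answer: -4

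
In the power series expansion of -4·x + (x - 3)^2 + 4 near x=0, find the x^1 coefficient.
Expand to order 1: -4·x + (x - 3)^2 + 4 = 13 - 10·x + O(x^2).
The coefficient of x^1 is -10.

Final answer: -10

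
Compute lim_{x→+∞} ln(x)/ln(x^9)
This is an ∞/∞ indeterminate form as x → +∞.
Write ln(x^9) = 9·ln(x), reducing the quotient to 1/9.
Limit = 1/9.

Final answer: 1/9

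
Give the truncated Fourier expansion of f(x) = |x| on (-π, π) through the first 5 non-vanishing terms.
-4·cos(x)/π - 4·cos(3·x)/(9·π) - 4·cos(5·x)/(25·π) - 4·cos(7·x)/(49·π) + π/2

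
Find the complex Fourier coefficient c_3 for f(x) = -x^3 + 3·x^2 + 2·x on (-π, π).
Compute the real Fourier coefficients first: a_3 = -4/3, b_3 = 16/9 - 2·π^2/3.
Then c_3 = (a_3 − i·b_3)/2 = -2/3 - 8·i/9 + i·π^2/3.

Final answer: -2/3 - 8·i/9 + i·π^2/3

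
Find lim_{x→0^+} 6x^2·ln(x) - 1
The product is a 0·∞ indeterminate form at x → 0⁺.
Rewrite the product as 6·ln(x) / x^(-2) and apply L'Hôpital, or use the standard hierarchy x^(-2) ≫ |ln x| as x → 0⁺.
The indeterminate product → 0, so the limit = -1.

Final answer: -1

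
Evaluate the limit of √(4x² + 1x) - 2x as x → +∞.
As x → +∞: multiply by the conjugate to get (1x)/(√(4x²+1x)+2x); the denominator ~ 4x, so the limit is 1/4.
Limit = 1/4.

Final answer: 1/4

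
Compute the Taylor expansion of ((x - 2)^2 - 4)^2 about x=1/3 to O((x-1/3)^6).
121/81 + 220·(x - 1/3)/27 + 26·(x - 1/3)^2/3 - 20·(x - 1/3)^3/3 + (x - 1/3)^4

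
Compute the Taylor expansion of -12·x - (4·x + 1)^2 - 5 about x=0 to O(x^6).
-16·x^2 - 20·x - 6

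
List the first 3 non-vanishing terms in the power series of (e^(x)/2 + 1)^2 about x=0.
x^2 + 3·x/2 + 9/4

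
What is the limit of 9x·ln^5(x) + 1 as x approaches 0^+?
The product is a 0·∞ indeterminate form at x → 0⁺.
Rewrite the product as 9·ln^5(x) / x^(-1) and apply L'Hôpital, or use the standard hierarchy x^(-1) ≫ |ln x|^5 as x → 0⁺.
The indeterminate product → 0, so the limit = 1.

Final answer: 1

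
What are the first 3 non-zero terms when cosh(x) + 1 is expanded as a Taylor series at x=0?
x^4/24 + x^2/2 + 2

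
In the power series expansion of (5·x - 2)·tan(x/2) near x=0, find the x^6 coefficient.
Expand to order 6: (5·x - 2)·tan(x/2) = x^6/48 - x^5/120 + 5·x^4/24 - x^3/12 + 5·x^2/2 - x + O(x^7).
The coefficient of x^6 is 1/48.

Final answer: 1/48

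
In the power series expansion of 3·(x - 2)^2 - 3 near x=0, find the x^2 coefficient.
Expand to order 2: 3·(x - 2)^2 - 3 = 3·x^2 - 12·x + 9 + O(x^3).
The coefficient of x^2 is 3.

Final answer: 3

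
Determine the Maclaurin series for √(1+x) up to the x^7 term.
33·x^7/2048 - 21·x^6/1024 + 7·x^5/256 - 5·x^4/128 + x^3/16 - x^2/8 + x/2 + 1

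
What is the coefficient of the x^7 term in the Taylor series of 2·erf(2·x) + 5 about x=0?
Expand to order 7: 2·erf(2·x) + 5 = -256·x^7/(21·√(π)) + 64·x^5/(5·√(π)) - 32·x^3/(3·√(π)) + 8·x/√(π) + 5 + O(x^8).
The coefficient of x^7 is -256/(21·√(π)).

Final answer: -256/(21·√(π))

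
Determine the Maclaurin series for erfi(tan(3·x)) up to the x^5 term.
1377·x^5/(5·√(π)) + 36·x^3/√(π) + 6·x/√(π)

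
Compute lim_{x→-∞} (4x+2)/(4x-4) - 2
Evaluate the dominant behaviour as x → -∞; each term tends to a finite value or vanishes.
Limit = -1.

Final answer: -1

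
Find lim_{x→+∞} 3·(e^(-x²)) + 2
Evaluate the dominant behaviour as x → +∞; each term tends to a finite value or vanishes.
Limit = 2.

Final answer: 2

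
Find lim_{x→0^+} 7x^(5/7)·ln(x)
This is a 0·∞ indeterminate form at x → 0⁺.
Rewrite the product as 7·ln(x) / x^(-5/7) and apply L'Hôpital, or use the standard hierarchy x^(-5/7) ≫ |ln x| as x → 0⁺.
The indeterminate product → 0, so the limit = 0.

Final answer: 0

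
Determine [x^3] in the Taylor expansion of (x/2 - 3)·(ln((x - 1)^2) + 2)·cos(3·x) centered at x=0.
Expand to order 3: (x/2 - 3)·(ln((x - 1)^2) + 2)·cos(3·x) = -30·x^3 + 29·x^2 + 7·x - 6 + O(x^4).
The coefficient of x^3 is -30.

Final answer: -30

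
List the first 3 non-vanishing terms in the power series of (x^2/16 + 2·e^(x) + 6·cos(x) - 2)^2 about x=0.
-77·x^2/4 + 24·x + 36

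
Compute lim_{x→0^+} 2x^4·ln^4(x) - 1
The product is a 0·∞ indeterminate form at x → 0⁺.
Rewrite the product as 2·ln^4(x) / x^(-4) and apply L'Hôpital, or use the standard hierarchy x^(-4) ≫ |ln x|^4 as x → 0⁺.
The indeterminate product → 0, so the limit = -1.

Final answer: -1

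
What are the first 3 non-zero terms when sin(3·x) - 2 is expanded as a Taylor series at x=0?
-9·x^3/2 + 3·x - 2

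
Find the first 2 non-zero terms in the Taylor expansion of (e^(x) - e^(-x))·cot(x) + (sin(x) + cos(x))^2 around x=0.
2·x + 3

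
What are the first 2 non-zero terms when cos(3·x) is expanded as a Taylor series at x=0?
1 - 9·x^2/2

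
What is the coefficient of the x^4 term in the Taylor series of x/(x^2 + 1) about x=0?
Expand to order 4: x/(x^2 + 1) = -x^3 + x + O(x^5).
The coefficient of x^4 is 0.

Final answer: 0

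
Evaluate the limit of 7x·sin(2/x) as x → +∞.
As x → +∞: let u = 2/x → 0⁺; then 7·x·sin(2/x) = 7·2·sin(u)/u → 7·2·1 = 14.
Limit = 14.

Final answer: 14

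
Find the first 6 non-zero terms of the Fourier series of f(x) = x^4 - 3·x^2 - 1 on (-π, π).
(60 - 8·π^2)·cos(x) + (-6 + 2·π^2)·cos(2·x) + (52/27 - 8·π^2/9)·cos(3·x) + (-15/16 + π^2/2)·cos(4·x) + (348/625 - 8·π^2/25)·cos(5·x) - π^2 - 1 + π^4/5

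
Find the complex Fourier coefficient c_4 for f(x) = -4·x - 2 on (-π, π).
Compute the real Fourier coefficients first: a_4 = 0, b_4 = 2.
Then c_4 = (a_4 − i·b_4)/2 = -i.

Final answer: -i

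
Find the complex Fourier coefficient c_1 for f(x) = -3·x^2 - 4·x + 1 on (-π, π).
Compute the real Fourier coefficients first: a_1 = 12, b_1 = -8.
Then c_1 = (a_1 − i·b_1)/2 = 6 + 4·i.

Final answer: 6 + 4·i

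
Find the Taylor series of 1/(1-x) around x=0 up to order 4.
x^4 + x^3 + x^2 + x + 1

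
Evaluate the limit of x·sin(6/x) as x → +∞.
As x → +∞: let u = 6/x → 0⁺; then x·sin(6/x) = 6·sin(u)/u → 6·1 = 6.
Limit = 6.

Final answer: 6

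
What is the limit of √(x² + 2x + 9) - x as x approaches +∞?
This is an ∞ − ∞ indeterminate form.
Multiply and divide by the conjugate √(x²+2x + 9) + x; the x² terms cancel, leaving (2x + 9)/(√(x²+2x + 9)+x) → 2/2 = 1.
Limit = 1.

Final answer: 1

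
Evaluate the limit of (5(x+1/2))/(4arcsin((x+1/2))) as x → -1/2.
Both numerator and denominator → 0 as x → -1/2; this is a 0/0 indeterminate form.
Expand each to leading order near x = -1/2: numerator ~ 5·(x + 1/2), denominator ~ 4·(x + 1/2).
The limit of the ratio is 5/4.

Final answer: 5/4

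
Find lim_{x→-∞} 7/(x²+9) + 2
Evaluate the dominant behaviour as x → -∞; each term tends to a finite value or vanishes.
Limit = 2.

Final answer: 2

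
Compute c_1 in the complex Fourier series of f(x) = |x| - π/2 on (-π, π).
Compute the real Fourier coefficients first: a_1 = -4/π, b_1 = 0.
Then c_1 = (a_1 − i·b_1)/2 = -2/π.

Final answer: -2/π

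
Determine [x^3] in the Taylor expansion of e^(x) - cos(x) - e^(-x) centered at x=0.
Expand to order 3: e^(x) - cos(x) - e^(-x) = x^3/3 + x^2/2 + 2·x - 1 + O(x^4).
The coefficient of x^3 is 1/3.

Final answer: 1/3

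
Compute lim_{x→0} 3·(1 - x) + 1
Direct substitution at x = 0 gives 4.

Final answer: 4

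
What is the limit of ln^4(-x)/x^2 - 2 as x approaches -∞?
The quotient is an ∞/∞ indeterminate form as x → -∞.
Compare growth rates of the dominant terms (exponentials ≫ polynomials ≫ logarithms), or apply L'Hôpital's rule; the quotient → 0.
Adding the constant: 0 - 2 = -2. Limit = -2.

Final answer: -2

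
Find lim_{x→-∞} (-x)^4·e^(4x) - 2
The product is a 0·∞ indeterminate form at x → -∞.
Rewrite the product as (-x)^4 / e^(-4x) (an ∞/∞ form) and apply L'Hôpital, or use the standard hierarchy e^(4|x|) ≫ |(-x)^4| as x → -∞.
The indeterminate product → 0, so the limit = -2.

Final answer: -2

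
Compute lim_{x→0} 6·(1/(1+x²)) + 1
Direct substitution at x = 0 gives 7.

Final answer: 7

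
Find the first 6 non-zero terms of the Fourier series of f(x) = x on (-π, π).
2·sin(x) - sin(2·x) + 2·sin(3·x)/3 - sin(4·x)/2 + 2·sin(5·x)/5 - sin(6·x)/3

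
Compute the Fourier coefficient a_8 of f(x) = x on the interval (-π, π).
a_8 = (1/π) ∫_{-π}^{π} f(x)·cos(8x) dx.
Evaluate the integral (use parity and integration by parts as needed): a_8 = 0.

Final answer: 0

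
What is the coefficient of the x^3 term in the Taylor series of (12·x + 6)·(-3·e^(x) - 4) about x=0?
Expand to order 3: (12·x + 6)·(-3·e^(x) - 4) = -21·x^3 - 45·x^2 - 102·x - 42 + O(x^4).
The coefficient of x^3 is -21.

Final answer: -21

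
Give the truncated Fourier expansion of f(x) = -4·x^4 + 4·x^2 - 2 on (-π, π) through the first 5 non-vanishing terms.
(-208 + 32·π^2)·cos(x) + (16 - 8·π^2)·cos(2·x) + (-112/27 + 32·π^2/9)·cos(3·x) + (7/4 - 2·π^2)·cos(4·x) - 4·π^4/5 - 2 + 4·π^2/3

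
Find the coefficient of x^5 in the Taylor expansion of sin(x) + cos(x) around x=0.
Expand to order 5: sin(x) + cos(x) = x^5/120 + x^4/24 - x^3/6 - x^2/2 + x + 1 + O(x^6).
The coefficient of x^5 is 1/120.

Final answer: 1/120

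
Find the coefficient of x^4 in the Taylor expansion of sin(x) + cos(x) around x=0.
Expand to order 4: sin(x) + cos(x) = x^4/24 - x^3/6 - x^2/2 + x + 1 + O(x^5).
The coefficient of x^4 is 1/24.

Final answer: 1/24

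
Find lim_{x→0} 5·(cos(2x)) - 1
Direct substitution at x = 0 gives 4.

Final answer: 4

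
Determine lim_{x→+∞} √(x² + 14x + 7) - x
This is an ∞ − ∞ indeterminate form.
Multiply and divide by the conjugate √(x²+14x + 7) + x; the x² terms cancel, leaving (14x + 7)/(√(x²+14x + 7)+x) → 14/2 = 7.
Limit = 7.

Final answer: 7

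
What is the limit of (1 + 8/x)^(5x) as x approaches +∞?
As x → +∞: write (1 + 8/x)^(5x) = ((1 + 8/x)^x)^5 → (e^8)^5 = e^40.
Limit = e^(40).

Final answer: e^(40)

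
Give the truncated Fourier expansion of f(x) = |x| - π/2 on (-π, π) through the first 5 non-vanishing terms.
-4·cos(x)/π - 4·cos(3·x)/(9·π) - 4·cos(5·x)/(25·π) - 4·cos(7·x)/(49·π) - 4·cos(9·x)/(81·π)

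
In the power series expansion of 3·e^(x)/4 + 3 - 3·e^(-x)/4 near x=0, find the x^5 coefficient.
Expand to order 5: 3·e^(x)/4 + 3 - 3·e^(-x)/4 = x^5/80 + x^3/4 + 3·x/2 + 3 + O(x^6).
The coefficient of x^5 is 1/80.

Final answer: 1/80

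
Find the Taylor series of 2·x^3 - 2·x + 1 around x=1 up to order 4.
1 + 4·(x - 1) + 6·(x - 1)^2 + 2·(x - 1)^3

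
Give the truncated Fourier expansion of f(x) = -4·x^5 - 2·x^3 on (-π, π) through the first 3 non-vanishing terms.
(-936 - 8·π^4 + 156·π^2)·sin(x) + (-18·π^2 + 27 + 4·π^4)·sin(2·x) + (-8·π^4/3 - 248/81 + 124·π^2/27)·sin(3·x)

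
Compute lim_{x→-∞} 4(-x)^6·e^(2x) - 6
The product is a 0·∞ indeterminate form at x → -∞.
Rewrite the product as 4(-x)^6 / e^(-2x) (an ∞/∞ form) and apply L'Hôpital, or use the standard hierarchy e^(2|x|) ≫ |(-x)^6| as x → -∞.
The indeterminate product → 0, so the limit = -6.

Final answer: -6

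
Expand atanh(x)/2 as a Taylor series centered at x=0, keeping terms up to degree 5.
x^5/10 + x^3/6 + x/2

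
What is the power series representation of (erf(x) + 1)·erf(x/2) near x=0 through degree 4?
-5·x^4/(6·π) - x^3/(12·√(π)) + 2·x^2/π + x/√(π)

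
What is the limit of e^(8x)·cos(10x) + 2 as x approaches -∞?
Evaluate the dominant behaviour as x → -∞; each term tends to a finite value or vanishes.
Limit = 2.

Final answer: 2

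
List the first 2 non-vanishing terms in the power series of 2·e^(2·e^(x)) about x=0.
4·x·e^(2) + 2·e^(2)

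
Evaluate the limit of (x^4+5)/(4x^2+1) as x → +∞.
This is an ∞/∞ indeterminate form as x → +∞.
Divide numerator and denominator by x^4 and let the lower-order terms vanish; the numerator's degree 4 exceeds the denominator's degree 2, so the quotient diverges.
Limit = ∞.

Final answer: ∞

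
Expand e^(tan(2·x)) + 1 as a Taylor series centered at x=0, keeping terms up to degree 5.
148·x^5/15 + 6·x^4 + 4·x^3 + 2·x^2 + 2·x + 2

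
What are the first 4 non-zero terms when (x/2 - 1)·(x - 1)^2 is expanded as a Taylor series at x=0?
x^3/2 - 2·x^2 + 5·x/2 - 1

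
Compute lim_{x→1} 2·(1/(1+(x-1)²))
Direct substitution at x = 1 gives 2.

Final answer: 2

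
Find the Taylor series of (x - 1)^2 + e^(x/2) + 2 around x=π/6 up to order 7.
-π/3 + π^2/36 + e^(π/12) + 3 + (-2 + e^(π/12)/2 + π/3)·(x - π/6) + (e^(π/12)/8 + 1)·(x - π/6)^2 + e^(π/12)·(x - π/6)^3/48 + e^(π/12)·(x - π/6)^4/384 + e^(π/12)·(x - π/6)^5/3840 + e^(π/12)·(x - π/6)^6/46080 + e^(π/12)·(x - π/6)^7/645120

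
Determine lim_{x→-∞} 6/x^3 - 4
Evaluate the dominant behaviour as x → -∞; each term tends to a finite value or vanishes.
Limit = -4.

Final answer: -4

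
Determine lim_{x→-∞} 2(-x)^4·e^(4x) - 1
The product is a 0·∞ indeterminate form at x → -∞.
Rewrite the product as 2(-x)^4 / e^(-4x) (an ∞/∞ form) and apply L'Hôpital, or use the standard hierarchy e^(4|x|) ≫ |(-x)^4| as x → -∞.
The indeterminate product → 0, so the limit = -1.

Final answer: -1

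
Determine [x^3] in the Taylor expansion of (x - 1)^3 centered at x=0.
Expand to order 3: (x - 1)^3 = x^3 - 3·x^2 + 3·x - 1 + O(x^4).
The coefficient of x^3 is 1.

Final answer: 1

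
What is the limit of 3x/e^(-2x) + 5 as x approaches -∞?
The quotient is an ∞/∞ indeterminate form as x → -∞.
Compare growth rates of the dominant terms (exponentials ≫ polynomials ≫ logarithms), or apply L'Hôpital's rule; the quotient → 0.
Adding the constant: 0 + 5 = 5. Limit = 5.

Final answer: 5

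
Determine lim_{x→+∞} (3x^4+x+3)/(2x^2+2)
This is an ∞/∞ indeterminate form as x → +∞.
Divide numerator and denominator by x^4 and let the lower-order terms vanish; the numerator's degree 4 exceeds the denominator's degree 2, so the quotient diverges.
Limit = ∞.

Final answer: ∞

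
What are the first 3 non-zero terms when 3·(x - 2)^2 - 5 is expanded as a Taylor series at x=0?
3·x^2 - 12·x + 7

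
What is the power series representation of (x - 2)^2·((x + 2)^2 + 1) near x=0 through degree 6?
x^4 - 7·x^2 - 4·x + 20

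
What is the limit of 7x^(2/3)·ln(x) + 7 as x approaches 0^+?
The product is a 0·∞ indeterminate form at x → 0⁺.
Rewrite the product as 7·ln(x) / x^(-2/3) and apply L'Hôpital, or use the standard hierarchy x^(-2/3) ≫ |ln x| as x → 0⁺.
The indeterminate product → 0, so the limit = 7.

Final answer: 7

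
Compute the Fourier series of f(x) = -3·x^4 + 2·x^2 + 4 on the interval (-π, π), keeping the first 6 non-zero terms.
(-152 + 24·π^2)·cos(x) + (11 - 6·π^2)·cos(2·x) + (-8/3 + 8·π^2/3)·cos(3·x) + (17/16 - 3·π^2/2)·cos(4·x) + (-344/625 + 24·π^2/25)·cos(5·x) - 3·π^4/5 + 4 + 2·π^2/3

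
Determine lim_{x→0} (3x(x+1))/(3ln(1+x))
Both numerator and denominator → 0 as x → 0; this is a 0/0 indeterminate form.
Expand each to leading order near x = 0: numerator ~ 3·x, denominator ~ 3·x.
The limit of the ratio is 1.

Final answer: 1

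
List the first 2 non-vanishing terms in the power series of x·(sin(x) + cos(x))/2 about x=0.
x^2/2 + x/2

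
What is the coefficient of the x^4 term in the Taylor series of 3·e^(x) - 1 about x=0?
Expand to order 4: 3·e^(x) - 1 = x^4/8 + x^3/2 + 3·x^2/2 + 3·x + 2 + O(x^5).
The coefficient of x^4 is 1/8.

Final answer: 1/8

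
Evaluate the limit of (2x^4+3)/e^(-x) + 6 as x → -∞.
The quotient is an ∞/∞ indeterminate form as x → -∞.
Compare growth rates of the dominant terms (exponentials ≫ polynomials ≫ logarithms), or apply L'Hôpital's rule; the quotient → 0.
Adding the constant: 0 + 6 = 6. Limit = 6.

Final answer: 6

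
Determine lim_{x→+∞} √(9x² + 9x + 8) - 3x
As x → +∞: multiply by the conjugate to get (9x+8)/(√(9x²+9x+8)+3x); the denominator ~ 6x, so the limit is 9/6 = 3/2.
Limit = 3/2.

Final answer: 3/2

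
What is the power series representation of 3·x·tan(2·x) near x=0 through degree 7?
64·x^6/5 + 8·x^4 + 6·x^2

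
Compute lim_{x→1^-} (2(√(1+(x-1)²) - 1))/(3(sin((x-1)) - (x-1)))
Both numerator and denominator → 0 as x → 1^-; this is a 0/0 indeterminate form.
Expand each to leading order near x = 1: numerator ~ (x - 1)^2, denominator ~ -(x - 1)^3/2.
The limit of the ratio is ∞.

Final answer: ∞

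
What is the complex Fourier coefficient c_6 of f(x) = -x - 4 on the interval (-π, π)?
Compute the real Fourier coefficients first: a_6 = 0, b_6 = 1/3.
Then c_6 = (a_6 − i·b_6)/2 = -i/6.

Final answer: -i/6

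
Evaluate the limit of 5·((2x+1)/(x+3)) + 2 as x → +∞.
Evaluate the dominant behaviour as x → +∞; each term tends to a finite value or vanishes.
Limit = 12.

Final answer: 12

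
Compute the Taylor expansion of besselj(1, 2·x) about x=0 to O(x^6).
x^5/12 - x^3/2 + x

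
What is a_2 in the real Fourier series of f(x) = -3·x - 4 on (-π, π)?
a_2 = (1/π) ∫_{-π}^{π} f(x)·cos(2x) dx.
Evaluate the integral (use parity and integration by parts as needed): a_2 = 0.

Final answer: 0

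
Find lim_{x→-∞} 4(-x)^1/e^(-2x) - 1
The quotient is an ∞/∞ indeterminate form as x → -∞.
Compare growth rates of the dominant terms (exponentials ≫ polynomials ≫ logarithms), or apply L'Hôpital's rule; the quotient → 0.
Adding the constant: 0 - 1 = -1. Limit = -1.

Final answer: -1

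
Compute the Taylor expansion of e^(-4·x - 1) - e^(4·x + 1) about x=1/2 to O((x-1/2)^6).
(1 - e^(6))·e^(-3) + (-4·e^(6) - 4)·e^(-3)·(x - 1/2) + (8 - 8·e^(6))·e^(-3)·(x - 1/2)^2 + (-32·e^(6) - 32)·e^(-3)·(x - 1/2)^3/3 + (32 - 32·e^(6))·e^(-3)·(x - 1/2)^4/3 + (-128·e^(6) - 128)·e^(-3)·(x - 1/2)^5/15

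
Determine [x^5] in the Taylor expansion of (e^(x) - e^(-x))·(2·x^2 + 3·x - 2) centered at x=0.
Expand to order 5: (e^(x) - e^(-x))·(2·x^2 + 3·x - 2) = 19·x^5/30 + x^4 + 10·x^3/3 + 6·x^2 - 4·x + O(x^6).
The coefficient of x^5 is 19/30.

Final answer: 19/30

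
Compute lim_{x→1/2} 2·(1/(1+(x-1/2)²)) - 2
Direct substitution at x = 1/2 gives 0.

Final answer: 0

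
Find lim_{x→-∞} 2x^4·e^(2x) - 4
The product is a 0·∞ indeterminate form at x → -∞.
Rewrite the product as 2x^4 / e^(-2x) (an ∞/∞ form) and apply L'Hôpital, or use the standard hierarchy e^(2|x|) ≫ |x^4| as x → -∞.
The indeterminate product → 0, so the limit = -4.

Final answer: -4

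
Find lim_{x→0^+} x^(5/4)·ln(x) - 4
The product is a 0·∞ indeterminate form at x → 0⁺.
Rewrite the product as ln(x) / x^(-5/4) and apply L'Hôpital, or use the standard hierarchy x^(-5/4) ≫ |ln x| as x → 0⁺.
The indeterminate product → 0, so the limit = -4.

Final answer: -4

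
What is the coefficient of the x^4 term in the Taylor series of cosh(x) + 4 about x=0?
Expand to order 4: cosh(x) + 4 = x^4/24 + x^2/2 + 5 + O(x^5).
The coefficient of x^4 is 1/24.

Final answer: 1/24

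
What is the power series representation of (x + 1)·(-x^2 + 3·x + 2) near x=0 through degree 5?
-x^3 + 2·x^2 + 5·x + 2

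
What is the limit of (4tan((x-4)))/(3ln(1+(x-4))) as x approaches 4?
Both numerator and denominator → 0 as x → 4; this is a 0/0 indeterminate form.
Expand each to leading order near x = 4: numerator ~ 4·(x - 4), denominator ~ 3·(x - 4).
The limit of the ratio is 4/3.

Final answer: 4/3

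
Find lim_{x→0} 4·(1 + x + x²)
Direct substitution at x = 0 gives 4.

Final answer: 4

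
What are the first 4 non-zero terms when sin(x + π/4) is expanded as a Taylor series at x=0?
-√(2)·x^3/12 - √(2)·x^2/4 + √(2)·x/2 + √(2)/2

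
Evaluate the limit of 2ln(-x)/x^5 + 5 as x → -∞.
The quotient is an ∞/∞ indeterminate form as x → -∞.
Compare growth rates of the dominant terms (exponentials ≫ polynomials ≫ logarithms), or apply L'Hôpital's rule; the quotient → 0.
Adding the constant: 0 + 5 = 5. Limit = 5.

Final answer: 5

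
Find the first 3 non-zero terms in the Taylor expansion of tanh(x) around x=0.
2·x^5/15 - x^3/3 + x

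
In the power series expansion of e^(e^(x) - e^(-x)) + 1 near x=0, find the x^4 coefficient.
Expand to order 4: e^(e^(x) - e^(-x)) + 1 = 4·x^4/3 + 5·x^3/3 + 2·x^2 + 2·x + 2 + O(x^5).
The coefficient of x^4 is 4/3.

Final answer: 4/3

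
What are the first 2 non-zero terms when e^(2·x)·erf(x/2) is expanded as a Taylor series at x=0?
2·x^2/√(π) + x/√(π)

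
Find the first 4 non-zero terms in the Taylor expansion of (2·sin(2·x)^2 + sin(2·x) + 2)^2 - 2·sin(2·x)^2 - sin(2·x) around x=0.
28·x^3 + 28·x^2 + 6·x + 4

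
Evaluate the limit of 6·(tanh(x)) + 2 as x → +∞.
Evaluate the dominant behaviour as x → +∞; each term tends to a finite value or vanishes.
Limit = 8.

Final answer: 8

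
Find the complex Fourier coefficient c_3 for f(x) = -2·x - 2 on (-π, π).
Compute the real Fourier coefficients first: a_3 = 0, b_3 = -4/3.
Then c_3 = (a_3 − i·b_3)/2 = 2·i/3.

Final answer: 2·i/3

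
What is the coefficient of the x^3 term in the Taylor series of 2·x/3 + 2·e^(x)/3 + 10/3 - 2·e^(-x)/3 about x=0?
Expand to order 3: 2·x/3 + 2·e^(x)/3 + 10/3 - 2·e^(-x)/3 = 2·x^3/9 + 2·x + 10/3 + O(x^4).
The coefficient of x^3 is 2/9.

Final answer: 2/9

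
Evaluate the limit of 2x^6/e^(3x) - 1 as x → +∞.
The quotient is an ∞/∞ indeterminate form as x → +∞.
The exponential denominator e^(3x) dominates the polynomial numerator (e^x ≫ x^6 as x → ∞), so the quotient → 0.
Adding the constant: 0 - 1 = -1. Limit = -1.

Final answer: -1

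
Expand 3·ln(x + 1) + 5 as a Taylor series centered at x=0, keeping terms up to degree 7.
3·x^7/7 - x^6/2 + 3·x^5/5 - 3·x^4/4 + x^3 - 3·x^2/2 + 3·x + 5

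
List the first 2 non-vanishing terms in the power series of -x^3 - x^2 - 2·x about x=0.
-x^2 - 2·x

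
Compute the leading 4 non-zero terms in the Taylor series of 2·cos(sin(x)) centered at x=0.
-37·x^6/360 + 5·x^4/12 - x^2 + 2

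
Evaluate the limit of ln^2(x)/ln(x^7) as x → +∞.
This is an ∞/∞ indeterminate form as x → +∞.
Write ln(x^7) = 7·ln(x), reducing the quotient to ln(x)/7 → ∞.
Limit = ∞.

Final answer: ∞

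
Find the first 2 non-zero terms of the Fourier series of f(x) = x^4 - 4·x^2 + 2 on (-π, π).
(64 - 8·π^2)·cos(x) - 4·π^2/3 + 2 + π^4/5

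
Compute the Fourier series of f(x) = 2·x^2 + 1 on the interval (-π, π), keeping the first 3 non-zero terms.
-8·cos(x) + 2·cos(2·x) + 1 + 2·π^2/3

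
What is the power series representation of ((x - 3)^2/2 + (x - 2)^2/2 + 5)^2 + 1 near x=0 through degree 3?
-10·x^3 + 48·x^2 - 115·x + 533/4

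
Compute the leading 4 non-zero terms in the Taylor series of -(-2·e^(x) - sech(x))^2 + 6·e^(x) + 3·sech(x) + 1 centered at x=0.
-3·x^3 - 11·x^2/2 - 6·x + 1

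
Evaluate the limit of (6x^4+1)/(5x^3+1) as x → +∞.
This is an ∞/∞ indeterminate form as x → +∞.
Divide numerator and denominator by x^4 and let the lower-order terms vanish; the numerator's degree 4 exceeds the denominator's degree 3, so the quotient diverges.
Limit = ∞.

Final answer: ∞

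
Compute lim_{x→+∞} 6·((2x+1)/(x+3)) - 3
Evaluate the dominant behaviour as x → +∞; each term tends to a finite value or vanishes.
Limit = 9.

Final answer: 9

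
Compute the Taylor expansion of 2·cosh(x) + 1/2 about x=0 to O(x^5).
x^4/12 + x^2 + 5/2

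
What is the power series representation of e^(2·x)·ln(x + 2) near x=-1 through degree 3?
e^(-2)·(x + 1) + 3·e^(-2)·(x + 1)^2/2 + 4·e^(-2)·(x + 1)^3/3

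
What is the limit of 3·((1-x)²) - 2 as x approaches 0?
Direct substitution at x = 0 gives 1.

Final answer: 1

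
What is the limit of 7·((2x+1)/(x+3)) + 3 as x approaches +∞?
Evaluate the dominant behaviour as x → +∞; each term tends to a finite value or vanishes.
Limit = 17.

Final answer: 17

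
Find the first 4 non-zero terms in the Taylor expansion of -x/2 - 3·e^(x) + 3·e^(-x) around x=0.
-x^7/840 - x^5/20 - x^3 - 13·x/2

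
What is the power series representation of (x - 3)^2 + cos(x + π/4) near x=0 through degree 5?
-√(2)·x^5/240 + √(2)·x^4/48 + √(2)·x^3/12 + x^2·(1 - √(2)/4) + x·(-6 - √(2)/2) + √(2)/2 + 9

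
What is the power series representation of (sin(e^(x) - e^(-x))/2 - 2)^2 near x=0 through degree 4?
-x^4 + 2·x^3 + x^2 - 4·x + 4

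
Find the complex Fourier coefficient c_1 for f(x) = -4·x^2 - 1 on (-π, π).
Compute the real Fourier coefficients first: a_1 = 16, b_1 = 0.
Then c_1 = (a_1 − i·b_1)/2 = 8.

Final answer: 8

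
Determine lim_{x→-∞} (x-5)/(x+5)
Evaluate the dominant behaviour as x → -∞; each term tends to a finite value or vanishes.
Limit = 1.

Final answer: 1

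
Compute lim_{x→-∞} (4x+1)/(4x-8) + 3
Evaluate the dominant behaviour as x → -∞; each term tends to a finite value or vanishes.
Limit = 4.

Final answer: 4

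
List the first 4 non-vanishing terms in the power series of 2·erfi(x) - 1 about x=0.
2·x^5/(5·√(π)) + 4·x^3/(3·√(π)) + 4·x/√(π) - 1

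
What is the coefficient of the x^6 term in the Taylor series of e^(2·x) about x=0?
Expand to order 6: e^(2·x) = 4·x^6/45 + 4·x^5/15 + 2·x^4/3 + 4·x^3/3 + 2·x^2 + 2·x + 1 + O(x^7).
The coefficient of x^6 is 4/45.

Final answer: 4/45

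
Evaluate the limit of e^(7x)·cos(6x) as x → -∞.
Evaluate the dominant behaviour as x → -∞; each term tends to a finite value or vanishes.
Limit = 0.

Final answer: 0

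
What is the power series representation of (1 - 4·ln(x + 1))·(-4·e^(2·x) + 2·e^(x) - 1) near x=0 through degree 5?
301·x^5/60 + 101·x^4/12 + 15·x^3 + 11·x^2 + 6·x - 3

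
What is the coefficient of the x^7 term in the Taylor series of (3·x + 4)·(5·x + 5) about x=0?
Expand to order 7: (3·x + 4)·(5·x + 5) = 15·x^2 + 35·x + 20 + O(x^8).
The coefficient of x^7 is 0.

Final answer: 0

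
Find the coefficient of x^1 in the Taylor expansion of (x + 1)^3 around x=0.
Expand to order 1: (x + 1)^3 = 3·x + 1 + O(x^2).
The coefficient of x^1 is 3.

Final answer: 3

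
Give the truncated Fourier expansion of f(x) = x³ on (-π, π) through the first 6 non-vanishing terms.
(-12 + 2·π^2)·sin(x) + (3/2 - π^2)·sin(2·x) + (-4/9 + 2·π^2/3)·sin(3·x) + (3/16 - π^2/2)·sin(4·x) + (-12/125 + 2·π^2/5)·sin(5·x) + (1/18 - π^2/3)·sin(6·x)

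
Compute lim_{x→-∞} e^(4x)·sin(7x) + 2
Evaluate the dominant behaviour as x → -∞; each term tends to a finite value or vanishes.
Limit = 2.

Final answer: 2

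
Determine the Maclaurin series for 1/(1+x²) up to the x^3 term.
1 - x^2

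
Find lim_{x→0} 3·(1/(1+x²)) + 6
Direct substitution at x = 0 gives 9.

Final answer: 9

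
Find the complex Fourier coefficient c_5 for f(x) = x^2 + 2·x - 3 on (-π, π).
Compute the real Fourier coefficients first: a_5 = -4/25, b_5 = 4/5.
Then c_5 = (a_5 − i·b_5)/2 = -2/25 - 2·i/5.

Final answer: -2/25 - 2·i/5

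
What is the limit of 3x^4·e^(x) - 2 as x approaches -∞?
The product is a 0·∞ indeterminate form at x → -∞.
Rewrite the product as 3x^4 / e^(-x) (an ∞/∞ form) and apply L'Hôpital, or use the standard hierarchy e^(|x|) ≫ |x^4| as x → -∞.
The indeterminate product → 0, so the limit = -2.

Final answer: -2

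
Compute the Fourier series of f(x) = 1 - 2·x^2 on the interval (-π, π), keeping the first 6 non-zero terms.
8·cos(x) - 2·cos(2·x) + 8·cos(3·x)/9 - cos(4·x)/2 + 8·cos(5·x)/25 - 2·π^2/3 + 1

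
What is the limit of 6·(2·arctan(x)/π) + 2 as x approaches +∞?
Evaluate the dominant behaviour as x → +∞; each term tends to a finite value or vanishes.
Limit = 8.

Final answer: 8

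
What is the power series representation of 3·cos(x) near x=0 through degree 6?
-x^6/240 + x^4/8 - 3·x^2/2 + 3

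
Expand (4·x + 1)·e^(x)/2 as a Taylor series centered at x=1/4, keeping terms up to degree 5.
e^(1/4) + 3·e^(1/4)·(x - 1/4) + 5·e^(1/4)·(x - 1/4)^2/2 + 7·e^(1/4)·(x - 1/4)^3/6 + 3·e^(1/4)·(x - 1/4)^4/8 + 11·e^(1/4)·(x - 1/4)^5/120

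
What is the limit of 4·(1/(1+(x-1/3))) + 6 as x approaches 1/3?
Direct substitution at x = 1/3 gives 10.

Final answer: 10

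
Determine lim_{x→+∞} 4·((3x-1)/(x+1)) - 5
Evaluate the dominant behaviour as x → +∞; each term tends to a finite value or vanishes.
Limit = 7.

Final answer: 7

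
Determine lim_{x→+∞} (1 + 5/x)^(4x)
As x → +∞: write (1 + 5/x)^(4x) = ((1 + 5/x)^x)^4 → (e^5)^4 = e^20.
Limit = e^(20).

Final answer: e^(20)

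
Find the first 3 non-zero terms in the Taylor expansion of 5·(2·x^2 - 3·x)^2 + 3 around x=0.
-60·x^3 + 45·x^2 + 3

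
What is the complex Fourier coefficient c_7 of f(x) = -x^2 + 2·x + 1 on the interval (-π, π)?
Compute the real Fourier coefficients first: a_7 = 4/49, b_7 = 4/7.
Then c_7 = (a_7 − i·b_7)/2 = 2/49 - 2·i/7.

Final answer: 2/49 - 2·i/7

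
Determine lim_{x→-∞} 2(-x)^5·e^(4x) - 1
The product is a 0·∞ indeterminate form at x → -∞.
Rewrite the product as 2(-x)^5 / e^(-4x) (an ∞/∞ form) and apply L'Hôpital, or use the standard hierarchy e^(4|x|) ≫ |(-x)^5| as x → -∞.
The indeterminate product → 0, so the limit = -1.

Final answer: -1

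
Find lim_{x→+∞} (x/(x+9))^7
As x → +∞: x/(x+9) = 1/(1 + 9/x) → 1, and the 7th power of a limit-1 base also → 1.
Limit = 1.

Final answer: 1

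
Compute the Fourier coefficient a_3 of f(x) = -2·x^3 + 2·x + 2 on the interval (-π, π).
a_3 = (1/π) ∫_{-π}^{π} f(x)·cos(3x) dx.
Evaluate the integral (use parity and integration by parts as needed): a_3 = 0.

Final answer: 0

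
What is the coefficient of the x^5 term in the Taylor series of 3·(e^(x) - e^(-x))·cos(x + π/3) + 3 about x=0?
Expand to order 5: 3·(e^(x) - e^(-x))·cos(x + π/3) + 3 = -x^5/10 - x^3 - 3·√(3)·x^2 + 3·x + 3 + O(x^6).
The coefficient of x^5 is -1/10.

Final answer: -1/10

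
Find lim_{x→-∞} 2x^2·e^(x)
This is a 0·∞ indeterminate form at x → -∞.
Rewrite the product as 2x^2 / e^(-x) (an ∞/∞ form) and apply L'Hôpital, or use the standard hierarchy e^(|x|) ≫ |x^2| as x → -∞.
The indeterminate product → 0, so the limit = 0.

Final answer: 0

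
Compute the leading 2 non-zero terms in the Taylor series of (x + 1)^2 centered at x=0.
2·x + 1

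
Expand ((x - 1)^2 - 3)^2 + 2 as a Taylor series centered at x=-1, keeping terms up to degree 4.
3 - 8·(x + 1) + 18·(x + 1)^2 - 8·(x + 1)^3 + (x + 1)^4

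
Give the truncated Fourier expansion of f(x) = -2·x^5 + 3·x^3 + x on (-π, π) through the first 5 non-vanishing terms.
(-514 - 4·π^4 + 86·π^2)·sin(x) + (-13·π^2 + 37/2 + 2·π^4)·sin(2·x) + (-4·π^4/3 - 214/81 + 134·π^2/27)·sin(3·x) + (-11·π^2/4 + 17/32 + π^4)·sin(4·x) + (-4·π^4/5 - 26/625 + 46·π^2/25)·sin(5·x)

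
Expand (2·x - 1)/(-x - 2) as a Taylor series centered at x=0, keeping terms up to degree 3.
-5·x^3/16 + 5·x^2/8 - 5·x/4 + 1/2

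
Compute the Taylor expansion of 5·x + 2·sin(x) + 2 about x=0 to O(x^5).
-x^3/3 + 7·x + 2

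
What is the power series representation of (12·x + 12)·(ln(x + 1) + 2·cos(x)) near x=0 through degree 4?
2·x^4 - 14·x^3 - 6·x^2 + 36·x + 24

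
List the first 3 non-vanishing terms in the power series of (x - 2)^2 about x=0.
x^2 - 4·x + 4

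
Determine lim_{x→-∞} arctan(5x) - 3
Evaluate the dominant behaviour as x → -∞; each term tends to a finite value or vanishes.
Limit = -3 - π/2.

Final answer: -3 - π/2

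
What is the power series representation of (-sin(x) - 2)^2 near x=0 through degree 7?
-x^7/1260 + 2·x^6/45 + x^5/30 - x^4/3 - 2·x^3/3 + x^2 + 4·x + 4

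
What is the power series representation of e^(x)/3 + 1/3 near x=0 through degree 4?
x^4/72 + x^3/18 + x^2/6 + x/3 + 2/3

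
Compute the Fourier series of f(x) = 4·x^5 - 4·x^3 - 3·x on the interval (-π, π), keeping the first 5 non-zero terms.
(-168·π^2 + 8·π^4 + 1002)·sin(x) + (-4·π^4 - 33 + 24·π^2)·sin(2·x) + (-232·π^2/27 + 302/81 + 8·π^4/3)·sin(3·x) + (-2·π^4 - 3/16 + 9·π^2/2)·sin(4·x) + (-72·π^2/25 - 318/625 + 8·π^4/5)·sin(5·x)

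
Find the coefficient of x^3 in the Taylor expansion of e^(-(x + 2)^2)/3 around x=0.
Expand to order 3: e^(-(x + 2)^2)/3 = -20·x^3·e^(-4)/9 + 7·x^2·e^(-4)/3 - 4·x·e^(-4)/3 + e^(-4)/3 + O(x^4).
The coefficient of x^3 is -20·e^(-4)/9.

Final answer: -20·e^(-4)/9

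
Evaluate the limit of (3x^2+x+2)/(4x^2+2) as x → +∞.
This is an ∞/∞ indeterminate form as x → +∞.
Divide numerator and denominator by x^2 and let the lower-order terms vanish; the leading terms give 3/4.
Limit = 3/4.

Final answer: 3/4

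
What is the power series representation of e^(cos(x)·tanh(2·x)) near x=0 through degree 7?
11119·x^7/840 + 598·x^6/45 - 83·x^5/60 - 20·x^4/3 - 7·x^3/3 + 2·x^2 + 2·x + 1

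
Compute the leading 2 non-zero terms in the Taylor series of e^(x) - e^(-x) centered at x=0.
x^3/3 + 2·x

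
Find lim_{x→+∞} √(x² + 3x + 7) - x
This is an ∞ − ∞ indeterminate form.
Multiply and divide by the conjugate √(x²+3x + 7) + x; the x² terms cancel, leaving (3x + 7)/(√(x²+3x + 7)+x) → 3/2.
Limit = 3/2.

Final answer: 3/2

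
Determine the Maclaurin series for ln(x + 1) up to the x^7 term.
x^7/7 - x^6/6 + x^5/5 - x^4/4 + x^3/3 - x^2/2 + x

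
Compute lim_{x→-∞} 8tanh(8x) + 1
Evaluate the dominant behaviour as x → -∞; each term tends to a finite value or vanishes.
Limit = -7.

Final answer: -7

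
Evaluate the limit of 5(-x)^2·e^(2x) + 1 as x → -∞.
The product is a 0·∞ indeterminate form at x → -∞.
Rewrite the product as 5(-x)^2 / e^(-2x) (an ∞/∞ form) and apply L'Hôpital, or use the standard hierarchy e^(2|x|) ≫ |(-x)^2| as x → -∞.
The indeterminate product → 0, so the limit = 1.

Final answer: 1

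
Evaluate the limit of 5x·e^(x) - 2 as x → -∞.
The product is a 0·∞ indeterminate form at x → -∞.
Rewrite the product as 5x / e^(-x) (an ∞/∞ form) and apply L'Hôpital, or use the standard hierarchy e^(|x|) ≫ |x| as x → -∞.
The indeterminate product → 0, so the limit = -2.

Final answer: -2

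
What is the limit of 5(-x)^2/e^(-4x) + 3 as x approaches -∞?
The quotient is an ∞/∞ indeterminate form as x → -∞.
Compare growth rates of the dominant terms (exponentials ≫ polynomials ≫ logarithms), or apply L'Hôpital's rule; the quotient → 0.
Adding the constant: 0 + 3 = 3. Limit = 3.

Final answer: 3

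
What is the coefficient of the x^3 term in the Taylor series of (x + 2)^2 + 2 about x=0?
Expand to order 3: (x + 2)^2 + 2 = x^2 + 4·x + 6 + O(x^4).
The coefficient of x^3 is 0.

Final answer: 0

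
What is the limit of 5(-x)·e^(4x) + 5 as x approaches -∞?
The product is a 0·∞ indeterminate form at x → -∞.
Rewrite the product as 5(-x) / e^(-4x) (an ∞/∞ form) and apply L'Hôpital, or use the standard hierarchy e^(4|x|) ≫ |(-x)| as x → -∞.
The indeterminate product → 0, so the limit = 5.

Final answer: 5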